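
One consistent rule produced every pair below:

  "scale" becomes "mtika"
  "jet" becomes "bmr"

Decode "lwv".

nod

The output letters match the input read backwards, each shifted +8: scale reversed is elacs. Read the word backwards and shift each letter +8.
Decoding lwv: shift back: l−8=d, w−8=o, v−8=n → don; then reverse → nod.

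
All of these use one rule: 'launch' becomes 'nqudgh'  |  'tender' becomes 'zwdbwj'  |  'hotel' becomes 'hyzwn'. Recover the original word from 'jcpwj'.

river

l(11)→n(13) and a(0)→q(16) fit y≡21x+16 (mod 26); the inverse of 21 mod 26 is 5. Treating letters as 0–25, the rule is x ↦ 21x + 16 (mod 26).
Decoding jcpwj: j(9)→5·(9−16)≡17=r; c(2)→5·(2−16)≡8=i; p(15)→5·(15−16)≡21=v; w(22)→5·(22−16)≡4=e; j(9)→5·(9−16)≡17=r (all mod 26).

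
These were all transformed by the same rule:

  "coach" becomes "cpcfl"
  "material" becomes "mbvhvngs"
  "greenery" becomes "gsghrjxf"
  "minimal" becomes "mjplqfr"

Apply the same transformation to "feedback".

Each letter shifts forward by its position index (0, 1, 2, …) — the shift grows by one for each successive letter.
For feedback: f+0=f, e+1=f, e+2=g, d+3=g, b+4=f, a+5=f, c+6=i, k+7=r.

ffggffir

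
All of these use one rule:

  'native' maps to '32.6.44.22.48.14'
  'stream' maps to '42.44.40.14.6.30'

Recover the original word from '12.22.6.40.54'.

diary

n(#14)→32 and a(#1)→6: differences scale by 2, so n = 2·pos + 4. The formula is n = 2×(alphabet index, a=1) + 4.
Decoding 12.22.6.40.54: 12→(12−4)÷2=4=d, 22→(22−4)÷2=9=i, 6→(6−4)÷2=1=a, 40→(40−4)÷2=18=r, 54→(54−4)÷2=25=y.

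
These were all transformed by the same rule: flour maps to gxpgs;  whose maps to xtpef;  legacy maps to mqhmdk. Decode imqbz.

Shifts by position in flour: pos 0: f→g (+1), pos 1: l→x (+12), pos 2: o→p (+1), pos 3: u→g (+12) — repeating every 2. The shifts repeat in a cycle of length 2: positions 0,1,… shift by +1, +12, then the pattern repeats.
Undoing it on imqbz: i−1=h, m−12=a, q−1=p, b−12=p, z−1=y.

happy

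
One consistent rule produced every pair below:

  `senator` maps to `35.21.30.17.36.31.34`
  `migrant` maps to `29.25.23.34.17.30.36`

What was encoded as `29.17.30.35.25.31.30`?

mansion

s is letter #19 and maps to 35: an offset of 16. Letters become their 1-based position plus 16 (so a→17, b→18, …).
Undoing it on 29.17.30.35.25.31.30: 29→(29−16)÷1=13=m, 17→(17−16)÷1=1=a, 30→(30−16)÷1=14=n, 35→(35−16)÷1=19=s, 25→(25−16)÷1=9=i, 31→(31−16)÷1=15=o, 30→(30−16)÷1=14=n.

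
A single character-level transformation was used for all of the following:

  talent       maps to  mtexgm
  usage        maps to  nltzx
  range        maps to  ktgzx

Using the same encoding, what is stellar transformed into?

Each letter is shifted forward by 19 in the alphabet (a Caesar shift of +19).
Applying it to stellar: s+19=l, t+19=m, e+19=x, l+19=e, l+19=e, a+19=t, r+19=k.

lmxeetk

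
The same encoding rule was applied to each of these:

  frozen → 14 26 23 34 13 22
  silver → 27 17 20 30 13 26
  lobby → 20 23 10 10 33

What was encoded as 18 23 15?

jog

Letters become their 1-based position plus 8 (so a→9, b→10, …).
Undoing it on 18 23 15: 18→(18−8)÷1=10=j, 23→(23−8)÷1=15=o, 15→(15−8)÷1=7=g.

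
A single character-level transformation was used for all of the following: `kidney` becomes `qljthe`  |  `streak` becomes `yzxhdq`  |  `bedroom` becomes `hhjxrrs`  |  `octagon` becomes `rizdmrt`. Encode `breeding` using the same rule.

hxhhjltm

Vowels shift forward by 3 and consonants shift forward by 6.
Applying it to breeding: b(cons)+6=h, r(cons)+6=x, e(vowel)+3=h, e(vowel)+3=h, d(cons)+6=j, i(vowel)+3=l, n(cons)+6=t, g(cons)+6=m.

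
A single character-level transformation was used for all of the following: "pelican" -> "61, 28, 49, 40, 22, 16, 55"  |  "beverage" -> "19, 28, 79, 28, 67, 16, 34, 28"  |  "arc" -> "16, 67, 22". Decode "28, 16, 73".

eat

p(#16)→61 and e(#5)→28: differences scale by 3, so n = 3·pos + 13. With a=1..z=26, the number is 3·pos + 13.
Undoing it on 28, 16, 73: 28→(28−13)÷3=5=e, 16→(16−13)÷3=1=a, 73→(73−13)÷3=20=t.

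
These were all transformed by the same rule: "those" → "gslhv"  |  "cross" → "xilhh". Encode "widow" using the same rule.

Each pair mirrors across the alphabet (t↔g, h↔s, o↔l): positions sum to 25. Each letter is replaced by its mirror in the alphabet: a↔z, b↔y, c↔x, and so on (the Atbash cipher).
On widow: w↔d, i↔r, d↔w, o↔l, w↔d.

drwld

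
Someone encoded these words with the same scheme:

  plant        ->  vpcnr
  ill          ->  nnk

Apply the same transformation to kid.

fkm

Read the word backwards and shift each letter +2.
For kid: reverse → dik; then shift: d+2=f, i+2=k, k+2=m.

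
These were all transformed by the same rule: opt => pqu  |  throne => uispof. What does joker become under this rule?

kplfs

Compare letters: o→p is +1, p→q is +1, t→u is +1 — a constant shift. It's a constant shift of +1 (ROT1).
Applying it to joker: j+1=k, o+1=p, k+1=l, e+1=f, r+1=s.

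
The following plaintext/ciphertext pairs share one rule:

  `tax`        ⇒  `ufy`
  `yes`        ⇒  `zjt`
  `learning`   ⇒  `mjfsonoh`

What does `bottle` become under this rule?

ctuumj

The shift depends on letter class: consonant t→u is +1, but vowel a→f is +5. The rule splits by letter class: vowels +5, consonants +1.
For bottle: b(cons)+1=c, o(vowel)+5=t, t(cons)+1=u, t(cons)+1=u, l(cons)+1=m, e(vowel)+5=j.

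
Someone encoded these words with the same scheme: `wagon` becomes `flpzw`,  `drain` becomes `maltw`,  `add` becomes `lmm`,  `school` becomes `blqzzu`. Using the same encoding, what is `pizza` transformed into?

The shift depends on letter class: consonant w→f is +9, but vowel a→l is +11. Two shifts are in play — +11 for a/e/i/o/u, +9 for every other letter.
For pizza: p(cons)+9=y, i(vowel)+11=t, z(cons)+9=i, z(cons)+9=i, a(vowel)+11=l.

ytiil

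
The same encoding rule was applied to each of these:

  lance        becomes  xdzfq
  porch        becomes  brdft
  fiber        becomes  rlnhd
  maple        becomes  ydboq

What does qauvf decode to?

Shifts by position in lance: pos 0: l→x (+12), pos 1: a→d (+3), pos 2: n→z (+12), pos 3: c→f (+3) — repeating every 2. A repeating key of period 2 is used — shifts +12, +3 over and over.
Reversing it on qauvf: q−12=e, a−3=x, u−12=i, v−3=s, f−12=t.

exist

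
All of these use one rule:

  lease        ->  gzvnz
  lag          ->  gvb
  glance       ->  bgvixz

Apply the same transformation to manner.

hviizm

It's a constant shift of +21 (ROT21).
Applying it to manner: m+21=h, a+21=v, n+21=i, n+21=i, e+21=z, r+21=m.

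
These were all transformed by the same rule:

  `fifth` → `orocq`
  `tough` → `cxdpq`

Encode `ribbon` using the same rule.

Compare letters: f→o is +9, i→r is +9, f→o is +9 — a constant shift. It's a constant shift of +9 (ROT9).
On ribbon: r+9=a, i+9=r, b+9=k, b+9=k, o+9=x, n+9=w.

arkkxw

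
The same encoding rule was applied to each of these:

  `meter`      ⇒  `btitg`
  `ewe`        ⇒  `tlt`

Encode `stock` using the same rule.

hidrz

Compare letters: m→b is +15, e→t is +15, t→i is +15 — a constant shift. Each letter is shifted forward by 15 in the alphabet (a Caesar shift of +15).
For stock: s+15=h, t+15=i, o+15=d, c+15=r, k+15=z.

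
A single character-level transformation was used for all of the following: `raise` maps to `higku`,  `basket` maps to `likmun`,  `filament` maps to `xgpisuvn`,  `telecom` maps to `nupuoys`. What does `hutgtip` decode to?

revival

r(17)→h(7) and a(0)→i(8) fit y≡3x+8 (mod 26); the inverse of 3 mod 26 is 9. Treating letters as 0–25, the rule is x ↦ 3x + 8 (mod 26).
Decoding hutgtip: h(7)→9·(7−8)≡17=r; u(20)→9·(20−8)≡4=e; t(19)→9·(19−8)≡21=v; g(6)→9·(6−8)≡8=i; t(19)→9·(19−8)≡21=v; i(8)→9·(8−8)≡0=a; p(15)→9·(15−8)≡11=l (all mod 26).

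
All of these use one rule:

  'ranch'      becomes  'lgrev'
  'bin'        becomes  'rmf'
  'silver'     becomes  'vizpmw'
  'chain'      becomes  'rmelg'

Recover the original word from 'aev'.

The word is reversed, then every letter is shifted forward by 4.
Reversing it on aev: shift back: a−4=w, e−4=a, v−4=r → war; then reverse → raw.

raw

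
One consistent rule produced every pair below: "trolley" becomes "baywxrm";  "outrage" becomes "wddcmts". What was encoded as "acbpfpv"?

stretch

Letter i (0-indexed) is shifted by i+8, so successive shifts are 8, 9, 10, ….
Undoing it on acbpfpv: a−8=s, c−9=t, b−10=r, p−11=e, f−12=t, p−13=c, v−14=h.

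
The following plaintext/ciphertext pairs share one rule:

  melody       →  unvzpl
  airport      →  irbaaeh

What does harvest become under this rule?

Letter i (0-indexed) is shifted by i+8, so successive shifts are 8, 9, 10, ….
Applying it to harvest: h+8=p, a+9=j, r+10=b, v+11=g, e+12=q, s+13=f, t+14=h.

pjbgqfh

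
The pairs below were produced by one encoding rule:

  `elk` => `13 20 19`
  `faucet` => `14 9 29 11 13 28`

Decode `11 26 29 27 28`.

e is letter #5 and maps to 13: an offset of 8. The number is (letter's place in the alphabet, a=1) + 8.
Undoing it on 11 26 29 27 28: 11→(11−8)÷1=3=c, 26→(26−8)÷1=18=r, 29→(29−8)÷1=21=u, 27→(27−8)÷1=19=s, 28→(28−8)÷1=20=t.

crust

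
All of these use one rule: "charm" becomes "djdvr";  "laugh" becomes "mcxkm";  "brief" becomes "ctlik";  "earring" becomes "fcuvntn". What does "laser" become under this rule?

mcviw

In charm: c→d is +1, h→j is +2, a→d is +3, r→v is +4 — the shift increases by 1 each position. The shift increases by 1 at each position, starting from +1: 1, 2, 3, ….
For laser: l+1=m, a+2=c, s+3=v, e+4=i, r+5=w.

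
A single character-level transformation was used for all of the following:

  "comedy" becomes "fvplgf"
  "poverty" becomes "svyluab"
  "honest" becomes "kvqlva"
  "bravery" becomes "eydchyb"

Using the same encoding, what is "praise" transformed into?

sydpvl

Shifts by position in comedy: pos 0: c→f (+3), pos 1: o→v (+7), pos 2: m→p (+3), pos 3: e→l (+7) — repeating every 2. A repeating key of period 2 is used — shifts +3, +7 over and over.
For praise: p+3=s, r+7=y, a+3=d, i+7=p, s+3=v, e+7=l.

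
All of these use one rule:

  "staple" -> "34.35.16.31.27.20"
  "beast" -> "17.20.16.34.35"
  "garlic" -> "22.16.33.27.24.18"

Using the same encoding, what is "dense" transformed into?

19.20.29.34.20

s is letter #19 and maps to 34: an offset of 15. The number is (letter's place in the alphabet, a=1) + 15.
For dense: d=4→19, e=5→20, n=14→29, s=19→34, e=5→20.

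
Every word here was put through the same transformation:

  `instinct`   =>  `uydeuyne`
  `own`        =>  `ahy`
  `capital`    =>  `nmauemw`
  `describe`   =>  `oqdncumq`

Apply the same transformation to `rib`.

cum

The shift depends on letter class: consonant n→y is +11, but vowel i→u is +12. Vowels shift forward by 12 and consonants shift forward by 11.
On rib: r(cons)+11=c, i(vowel)+12=u, b(cons)+11=m.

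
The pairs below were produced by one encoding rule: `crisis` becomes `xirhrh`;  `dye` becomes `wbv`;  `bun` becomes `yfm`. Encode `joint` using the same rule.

Each pair mirrors across the alphabet (c↔x, r↔i, i↔r): positions sum to 25. This is the alphabet-reversal cipher (Atbash): a becomes z, b becomes y, etc.
On joint: j↔q, o↔l, i↔r, n↔m, t↔g.

qlrmg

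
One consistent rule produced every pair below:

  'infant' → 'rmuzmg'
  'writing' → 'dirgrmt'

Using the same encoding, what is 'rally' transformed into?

Each letter is replaced by its mirror in the alphabet: a↔z, b↔y, c↔x, and so on (the Atbash cipher).
For rally: r↔i, a↔z, l↔o, l↔o, y↔b.

izoob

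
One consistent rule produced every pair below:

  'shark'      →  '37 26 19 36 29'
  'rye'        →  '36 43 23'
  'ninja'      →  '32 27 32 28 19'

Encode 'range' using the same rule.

The number is (letter's place in the alphabet, a=1) + 18.
Applying it to range: r=18→36, a=1→19, n=14→32, g=7→25, e=5→23.

36 19 32 25 23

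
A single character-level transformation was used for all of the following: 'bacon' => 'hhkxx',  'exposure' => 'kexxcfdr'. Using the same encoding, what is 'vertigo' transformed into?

blzcsra

In bacon: b→h is +6, a→h is +7, c→k is +8, o→x is +9 — the shift increases by 1 each position. Each letter shifts forward by (position + 6), i.e. 6, 7, 8, … — the shift grows by one for each successive letter.
For vertigo: v+6=b, e+7=l, r+8=z, t+9=c, i+10=s, g+11=r, o+12=a.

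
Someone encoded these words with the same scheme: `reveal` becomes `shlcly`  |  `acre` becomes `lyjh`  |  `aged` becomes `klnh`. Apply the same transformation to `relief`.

mlpsly

The output letters match the input read backwards, each shifted +7: reveal reversed is laever. The word is reversed, then every letter is shifted forward by 7.
For relief: reverse → feiler; then shift: f+7=m, e+7=l, i+7=p, l+7=s, e+7=l, r+7=y.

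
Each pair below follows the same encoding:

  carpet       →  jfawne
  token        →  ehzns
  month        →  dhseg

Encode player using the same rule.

wofbna

c(2)→j(9) and a(0)→f(5) fit y≡15x+5 (mod 26); the inverse of 15 mod 26 is 7. Each letter's alphabet position (a=0..z=25) is mapped through 15·x+5 mod 26 — an affine cipher.
Applying it to player: p(15)→15·15+5≡22=w; l(11)→15·11+5≡14=o; a(0)→15·0+5≡5=f; y(24)→15·24+5≡1=b; e(4)→15·4+5≡13=n; r(17)→15·17+5≡0=a (all mod 26).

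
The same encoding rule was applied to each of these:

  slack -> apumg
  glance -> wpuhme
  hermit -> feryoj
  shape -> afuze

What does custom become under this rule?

msajqy

s(18)→a(0) and l(11)→p(15) fit y≡9x+20 (mod 26); the inverse of 9 mod 26 is 3. Each letter's alphabet position (a=0..z=25) is mapped through 9·x+20 mod 26 — an affine cipher.
For custom: c(2)→9·2+20≡12=m; u(20)→9·20+20≡18=s; s(18)→9·18+20≡0=a; t(19)→9·19+20≡9=j; o(14)→9·14+20≡16=q; m(12)→9·12+20≡24=y (all mod 26).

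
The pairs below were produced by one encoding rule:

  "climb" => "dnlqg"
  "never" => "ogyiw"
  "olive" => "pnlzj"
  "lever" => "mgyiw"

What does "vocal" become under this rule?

wqfeq

In climb: c→d is +1, l→n is +2, i→l is +3, m→q is +4 — the shift increases by 1 each position. Each letter shifts forward by (position + 1), i.e. 1, 2, 3, … — the shift grows by one for each successive letter.
On vocal: v+1=w, o+2=q, c+3=f, a+4=e, l+5=q.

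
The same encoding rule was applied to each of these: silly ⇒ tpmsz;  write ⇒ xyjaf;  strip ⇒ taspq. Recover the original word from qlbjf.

peace

Shifts by position in silly: pos 0: s→t (+1), pos 1: i→p (+7), pos 2: l→m (+1), pos 3: l→s (+7) — repeating every 2. The shifts repeat in a cycle of length 2: positions 0,1,… shift by +1, +7, then the pattern repeats.
Decoding qlbjf: q−1=p, l−7=e, b−1=a, j−7=c, f−1=e.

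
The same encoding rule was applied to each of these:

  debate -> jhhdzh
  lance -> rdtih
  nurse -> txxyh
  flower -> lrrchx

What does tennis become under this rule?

zhttly

The shift depends on letter class: consonant d→j is +6, but vowel e→h is +3. Vowels shift forward by 3 and consonants shift forward by 6.
Applying it to tennis: t(cons)+6=z, e(vowel)+3=h, n(cons)+6=t, n(cons)+6=t, i(vowel)+3=l, s(cons)+6=y.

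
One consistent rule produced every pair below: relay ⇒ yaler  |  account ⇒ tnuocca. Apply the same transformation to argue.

eugra

The output letters match the input read backwards: relay reversed is yaler. The word is simply reversed.
On argue: reverse → eugra.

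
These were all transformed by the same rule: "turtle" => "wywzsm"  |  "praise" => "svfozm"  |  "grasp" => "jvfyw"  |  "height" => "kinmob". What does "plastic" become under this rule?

In turtle: t→w is +3, u→y is +4, r→w is +5, t→z is +6 — the shift increases by 1 each position. Each letter shifts forward by (position + 3), i.e. 3, 4, 5, … — the shift grows by one for each successive letter.
For plastic: p+3=s, l+4=p, a+5=f, s+6=y, t+7=a, i+8=q, c+9=l.

spfyaql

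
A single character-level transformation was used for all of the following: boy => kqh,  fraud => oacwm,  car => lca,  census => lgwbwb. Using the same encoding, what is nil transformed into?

The shift depends on letter class: consonant b→k is +9, but vowel o→q is +2. Two shifts are in play — +2 for a/e/i/o/u, +9 for every other letter.
For nil: n(cons)+9=w, i(vowel)+2=k, l(cons)+9=u.

wku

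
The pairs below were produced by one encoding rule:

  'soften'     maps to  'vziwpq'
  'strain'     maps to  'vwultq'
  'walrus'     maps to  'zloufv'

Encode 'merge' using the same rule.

The shift depends on letter class: consonant s→v is +3, but vowel o→z is +11. Two shifts are in play — +11 for a/e/i/o/u, +3 for every other letter.
On merge: m(cons)+3=p, e(vowel)+11=p, r(cons)+3=u, g(cons)+3=j, e(vowel)+11=p.

ppujp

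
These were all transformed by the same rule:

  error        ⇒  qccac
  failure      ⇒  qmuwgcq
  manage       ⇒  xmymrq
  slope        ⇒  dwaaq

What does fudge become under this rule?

qgorq

The shift depends on letter class: consonant r→c is +11, but vowel e→q is +12. Vowels shift forward by 12 and consonants shift forward by 11.
On fudge: f(cons)+11=q, u(vowel)+12=g, d(cons)+11=o, g(cons)+11=r, e(vowel)+12=q.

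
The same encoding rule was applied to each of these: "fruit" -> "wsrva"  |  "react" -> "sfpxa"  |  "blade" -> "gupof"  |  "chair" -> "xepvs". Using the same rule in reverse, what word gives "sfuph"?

relay

Each letter's alphabet position (a=0..z=25) is mapped through 17·x+15 mod 26 — an affine cipher.
Undoing it on sfuph: s(18)→23·(18−15)≡17=r; f(5)→23·(5−15)≡4=e; u(20)→23·(20−15)≡11=l; p(15)→23·(15−15)≡0=a; h(7)→23·(7−15)≡24=y (all mod 26).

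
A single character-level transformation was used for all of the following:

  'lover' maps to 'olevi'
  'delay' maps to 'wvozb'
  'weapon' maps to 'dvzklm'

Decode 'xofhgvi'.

cluster

Each pair mirrors across the alphabet (l↔o, o↔l, v↔e): positions sum to 25. Each letter is replaced by its mirror in the alphabet: a↔z, b↔y, c↔x, and so on (the Atbash cipher).
Undoing it on xofhgvi: x↔c, o↔l, f↔u, h↔s, g↔t, v↔e, i↔r.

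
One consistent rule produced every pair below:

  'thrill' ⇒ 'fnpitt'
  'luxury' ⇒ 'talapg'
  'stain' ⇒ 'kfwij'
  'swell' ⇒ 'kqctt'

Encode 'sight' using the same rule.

Each letter's alphabet position (a=0..z=25) is mapped through 21·x+22 mod 26 — an affine cipher.
On sight: s(18)→21·18+22≡10=k; i(8)→21·8+22≡8=i; g(6)→21·6+22≡18=s; h(7)→21·7+22≡13=n; t(19)→21·19+22≡5=f (all mod 26).

kisnf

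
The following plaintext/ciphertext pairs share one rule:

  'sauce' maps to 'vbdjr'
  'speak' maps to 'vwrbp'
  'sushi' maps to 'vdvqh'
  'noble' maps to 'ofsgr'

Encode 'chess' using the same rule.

s(18)→v(21) and a(0)→b(1) fit y≡17x+1 (mod 26); the inverse of 17 mod 26 is 23. This is an affine cipher: with a=0,…,z=25, each position x becomes (17x+1) mod 26.
Applying it to chess: c(2)→17·2+1≡9=j; h(7)→17·7+1≡16=q; e(4)→17·4+1≡17=r; s(18)→17·18+1≡21=v; s(18)→17·18+1≡21=v (all mod 26).

jqrvv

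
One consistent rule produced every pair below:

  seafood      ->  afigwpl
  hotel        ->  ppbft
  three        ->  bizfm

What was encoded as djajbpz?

visitor

Shifts by position in seafood: pos 0: s→a (+8), pos 1: e→f (+1), pos 2: a→i (+8), pos 3: f→g (+1) — repeating every 2. The shifts repeat in a cycle of length 2: positions 0,1,… shift by +8, +1, then the pattern repeats.
Reversing it on djajbpz: d−8=v, j−1=i, a−8=s, j−1=i, b−8=t, p−1=o, z−8=r.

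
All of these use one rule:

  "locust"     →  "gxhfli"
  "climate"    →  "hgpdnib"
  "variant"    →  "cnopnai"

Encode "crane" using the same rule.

l(11)→g(6) and o(14)→x(23) fit y≡23x+13 (mod 26); the inverse of 23 mod 26 is 17. Treating letters as 0–25, the rule is x ↦ 23x + 13 (mod 26).
For crane: c(2)→23·2+13≡7=h; r(17)→23·17+13≡14=o; a(0)→23·0+13≡13=n; n(13)→23·13+13≡0=a; e(4)→23·4+13≡1=b (all mod 26).

honab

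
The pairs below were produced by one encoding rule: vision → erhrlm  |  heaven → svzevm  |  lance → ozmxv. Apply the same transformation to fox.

ulc

Each pair mirrors across the alphabet (v↔e, i↔r, s↔h): positions sum to 25. Letters are reflected about the middle of the alphabet (position → 25−position): Atbash.
Applying it to fox: f↔u, o↔l, x↔c.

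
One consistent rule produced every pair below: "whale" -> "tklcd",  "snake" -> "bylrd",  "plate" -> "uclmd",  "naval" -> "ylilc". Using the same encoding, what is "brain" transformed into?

wqlvy

w(22)→t(19) and h(7)→k(10) fit y≡11x+11 (mod 26); the inverse of 11 mod 26 is 19. Treating letters as 0–25, the rule is x ↦ 11x + 11 (mod 26).
For brain: b(1)→11·1+11≡22=w; r(17)→11·17+11≡16=q; a(0)→11·0+11≡11=l; i(8)→11·8+11≡21=v; n(13)→11·13+11≡24=y (all mod 26).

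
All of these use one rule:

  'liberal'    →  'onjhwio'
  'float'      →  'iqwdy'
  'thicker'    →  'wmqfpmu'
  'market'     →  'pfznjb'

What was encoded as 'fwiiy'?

craft

The shifts repeat in a cycle of length 3: positions 0,1,… shift by +3, +5, +8, then the pattern repeats.
Decoding fwiiy: f−3=c, w−5=r, i−8=a, i−3=f, y−5=t.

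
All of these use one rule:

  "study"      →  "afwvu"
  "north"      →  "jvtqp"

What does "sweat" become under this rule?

vcgyu

The output letters match the input read backwards, each shifted +2: study reversed is yduts. The word is reversed, then every letter is shifted forward by 2.
For sweat: reverse → taews; then shift: t+2=v, a+2=c, e+2=g, w+2=y, s+2=u.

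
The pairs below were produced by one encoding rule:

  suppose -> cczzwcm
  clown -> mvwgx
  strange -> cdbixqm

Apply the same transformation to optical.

Two shifts are in play — +8 for a/e/i/o/u, +10 for every other letter.
On optical: o(vowel)+8=w, p(cons)+10=z, t(cons)+10=d, i(vowel)+8=q, c(cons)+10=m, a(vowel)+8=i, l(cons)+10=v.

wzdqmiv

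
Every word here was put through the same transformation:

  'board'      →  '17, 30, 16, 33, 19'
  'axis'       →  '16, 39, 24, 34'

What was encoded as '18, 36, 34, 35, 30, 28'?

b is letter #2 and maps to 17: an offset of 15. Letters become their 1-based position plus 15 (so a→16, b→17, …).
Undoing it on 18, 36, 34, 35, 30, 28: 18→(18−15)÷1=3=c, 36→(36−15)÷1=21=u, 34→(34−15)÷1=19=s, 35→(35−15)÷1=20=t, 30→(30−15)÷1=15=o, 28→(28−15)÷1=13=m.

custom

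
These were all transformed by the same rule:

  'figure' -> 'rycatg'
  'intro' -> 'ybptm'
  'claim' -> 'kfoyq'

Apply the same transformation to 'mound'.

qmabv

f(5)→r(17) and i(8)→y(24) fit y≡11x+14 (mod 26); the inverse of 11 mod 26 is 19. Each letter's alphabet position (a=0..z=25) is mapped through 11·x+14 mod 26 — an affine cipher.
On mound: m(12)→11·12+14≡16=q; o(14)→11·14+14≡12=m; u(20)→11·20+14≡0=a; n(13)→11·13+14≡1=b; d(3)→11·3+14≡21=v (all mod 26).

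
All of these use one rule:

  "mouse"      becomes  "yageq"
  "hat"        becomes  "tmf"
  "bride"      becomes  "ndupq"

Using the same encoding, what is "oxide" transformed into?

This is a Caesar cipher with shift 12.
Applying it to oxide: o+12=a, x+12=j, i+12=u, d+12=p, e+12=q.

ajupq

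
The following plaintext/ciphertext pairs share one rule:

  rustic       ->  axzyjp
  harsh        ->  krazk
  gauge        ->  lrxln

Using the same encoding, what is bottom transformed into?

r(17)→a(0) and u(20)→x(23) fit y≡25x+17 (mod 26); the inverse of 25 mod 26 is 25. Each letter's alphabet position (a=0..z=25) is mapped through 25·x+17 mod 26 — an affine cipher.
Applying it to bottom: b(1)→25·1+17≡16=q; o(14)→25·14+17≡3=d; t(19)→25·19+17≡24=y; t(19)→25·19+17≡24=y; o(14)→25·14+17≡3=d; m(12)→25·12+17≡5=f (all mod 26).

qdyydf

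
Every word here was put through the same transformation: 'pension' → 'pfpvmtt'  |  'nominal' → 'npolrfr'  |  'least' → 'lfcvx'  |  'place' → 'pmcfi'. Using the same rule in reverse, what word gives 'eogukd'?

In pension: p→p is +0, e→f is +1, n→p is +2, s→v is +3 — the shift increases by 1 each position. The shift increases by 1 at each position, starting from +0: 0, 1, 2, ….
Undoing it on eogukd: e−0=e, o−1=n, g−2=e, u−3=r, k−4=g, d−5=y.

energy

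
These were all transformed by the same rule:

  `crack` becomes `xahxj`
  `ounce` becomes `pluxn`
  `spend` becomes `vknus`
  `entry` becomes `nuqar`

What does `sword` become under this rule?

vbpas

c(2)→x(23) and r(17)→a(0) fit y≡21x+7 (mod 26); the inverse of 21 mod 26 is 5. Treating letters as 0–25, the rule is x ↦ 21x + 7 (mod 26).
Applying it to sword: s(18)→21·18+7≡21=v; w(22)→21·22+7≡1=b; o(14)→21·14+7≡15=p; r(17)→21·17+7≡0=a; d(3)→21·3+7≡18=s (all mod 26).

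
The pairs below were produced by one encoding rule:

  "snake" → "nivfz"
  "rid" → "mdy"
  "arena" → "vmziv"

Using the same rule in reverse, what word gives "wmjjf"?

Compare letters: s→n is +21, n→i is +21, a→v is +21 — a constant shift. It's a constant shift of +21 (ROT21).
Decoding wmjjf: w−21=b, m−21=r, j−21=o, j−21=o, f−21=k.

brook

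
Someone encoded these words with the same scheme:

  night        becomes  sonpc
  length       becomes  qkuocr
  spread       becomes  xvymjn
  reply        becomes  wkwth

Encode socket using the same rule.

The shift increases by 1 at each position, starting from +5: 5, 6, 7, ….
On socket: s+5=x, o+6=u, c+7=j, k+8=s, e+9=n, t+10=d.

xujsnd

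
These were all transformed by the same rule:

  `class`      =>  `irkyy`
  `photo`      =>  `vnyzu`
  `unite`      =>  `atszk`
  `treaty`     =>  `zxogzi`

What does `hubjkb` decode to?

border

Shifts by position in class: pos 0: c→i (+6), pos 1: l→r (+6), pos 2: a→k (+10), pos 3: s→y (+6), pos 4: s→y (+6) — repeating every 3. It's a Vigenère-style cipher with numeric key [6,6,10]: position i shifts by key[i mod 3].
Reversing it on hubjkb: h−6=b, u−6=o, b−10=r, j−6=d, k−6=e, b−10=r.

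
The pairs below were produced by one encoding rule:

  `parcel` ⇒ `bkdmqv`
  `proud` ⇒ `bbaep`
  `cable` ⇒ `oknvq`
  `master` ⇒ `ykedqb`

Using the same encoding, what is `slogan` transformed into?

evaqmx

The shifts repeat in a cycle of length 2: positions 0,1,… shift by +12, +10, then the pattern repeats.
Applying it to slogan: s+12=e, l+10=v, o+12=a, g+10=q, a+12=m, n+10=x.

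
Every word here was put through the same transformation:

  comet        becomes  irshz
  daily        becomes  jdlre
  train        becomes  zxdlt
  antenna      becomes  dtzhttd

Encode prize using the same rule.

vxlfh

The shift depends on letter class: consonant c→i is +6, but vowel o→r is +3. The rule splits by letter class: vowels +3, consonants +6.
On prize: p(cons)+6=v, r(cons)+6=x, i(vowel)+3=l, z(cons)+6=f, e(vowel)+3=h.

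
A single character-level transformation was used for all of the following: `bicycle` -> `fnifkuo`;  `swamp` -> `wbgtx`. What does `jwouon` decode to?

fringe

In bicycle: b→f is +4, i→n is +5, c→i is +6, y→f is +7 — the shift increases by 1 each position. The shift increases by 1 at each position, starting from +4: 4, 5, 6, ….
Undoing it on jwouon: j−4=f, w−5=r, o−6=i, u−7=n, o−8=g, n−9=e.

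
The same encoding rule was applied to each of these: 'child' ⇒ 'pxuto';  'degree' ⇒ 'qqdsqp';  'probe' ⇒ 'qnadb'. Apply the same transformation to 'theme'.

qyqtf

The output letters match the input read backwards, each shifted +12: child reversed is dlihc. Read the word backwards and shift each letter +12.
For theme: reverse → emeht; then shift: e+12=q, m+12=y, e+12=q, h+12=t, t+12=f.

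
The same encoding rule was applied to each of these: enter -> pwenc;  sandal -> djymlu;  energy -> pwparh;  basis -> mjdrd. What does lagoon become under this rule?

wjrxzw

Shifts by position in enter: pos 0: e→p (+11), pos 1: n→w (+9), pos 2: t→e (+11), pos 3: e→n (+9) — repeating every 2. It's a Vigenère-style cipher with numeric key [11,9]: position i shifts by key[i mod 2].
On lagoon: l+11=w, a+9=j, g+11=r, o+9=x, o+11=z, n+9=w.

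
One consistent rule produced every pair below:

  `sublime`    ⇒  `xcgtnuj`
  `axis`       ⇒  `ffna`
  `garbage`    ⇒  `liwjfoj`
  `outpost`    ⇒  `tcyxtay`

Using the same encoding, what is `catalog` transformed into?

hiyiqwl

The shifts repeat in a cycle of length 2: positions 0,1,… shift by +5, +8, then the pattern repeats.
Applying it to catalog: c+5=h, a+8=i, t+5=y, a+8=i, l+5=q, o+8=w, g+5=l.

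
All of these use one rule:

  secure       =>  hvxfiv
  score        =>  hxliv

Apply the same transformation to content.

Each pair mirrors across the alphabet (s↔h, e↔v, c↔x): positions sum to 25. Each letter is replaced by its mirror in the alphabet: a↔z, b↔y, c↔x, and so on (the Atbash cipher).
On content: c↔x, o↔l, n↔m, t↔g, e↔v, n↔m, t↔g.

xlmgvmg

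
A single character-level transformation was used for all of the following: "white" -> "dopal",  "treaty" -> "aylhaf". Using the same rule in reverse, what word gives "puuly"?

inner

Compare letters: w→d is +7, h→o is +7, i→p is +7 — a constant shift. This is a Caesar cipher with shift 7.
Reversing it on puuly: p−7=i, u−7=n, u−7=n, l−7=e, y−7=r.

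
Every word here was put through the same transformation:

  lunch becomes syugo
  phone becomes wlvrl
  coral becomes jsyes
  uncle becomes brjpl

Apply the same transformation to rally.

yespf

Shifts by position in lunch: pos 0: l→s (+7), pos 1: u→y (+4), pos 2: n→u (+7), pos 3: c→g (+4) — repeating every 2. A repeating key of period 2 is used — shifts +7, +4 over and over.
For rally: r+7=y, a+4=e, l+7=s, l+4=p, y+7=f.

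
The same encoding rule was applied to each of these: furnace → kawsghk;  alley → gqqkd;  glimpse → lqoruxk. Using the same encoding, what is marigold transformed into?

rgwoluqi

The shift depends on letter class: consonant f→k is +5, but vowel u→a is +6. Vowels shift forward by 6 and consonants shift forward by 5.
For marigold: m(cons)+5=r, a(vowel)+6=g, r(cons)+5=w, i(vowel)+6=o, g(cons)+5=l, o(vowel)+6=u, l(cons)+5=q, d(cons)+5=i.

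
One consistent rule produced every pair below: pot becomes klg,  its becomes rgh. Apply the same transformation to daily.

Letters are reflected about the middle of the alphabet (position → 25−position): Atbash.
Applying it to daily: d↔w, a↔z, i↔r, l↔o, y↔b.

wzrob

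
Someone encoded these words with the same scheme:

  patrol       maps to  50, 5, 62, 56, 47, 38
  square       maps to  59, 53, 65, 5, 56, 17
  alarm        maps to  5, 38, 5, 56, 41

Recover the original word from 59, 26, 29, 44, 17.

shine

Each letter becomes 3×(its alphabet position, a=1..z=26) + 2.
Reversing it on 59, 26, 29, 44, 17: 59→(59−2)÷3=19=s, 26→(26−2)÷3=8=h, 29→(29−2)÷3=9=i, 44→(44−2)÷3=14=n, 17→(17−2)÷3=5=e.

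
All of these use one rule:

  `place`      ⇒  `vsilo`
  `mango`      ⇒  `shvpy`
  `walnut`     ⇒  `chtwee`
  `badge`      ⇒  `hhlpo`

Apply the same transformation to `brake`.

In place: p→v is +6, l→s is +7, a→i is +8, c→l is +9 — the shift increases by 1 each position. The shift increases by 1 at each position, starting from +6: 6, 7, 8, ….
Applying it to brake: b+6=h, r+7=y, a+8=i, k+9=t, e+10=o.

hyito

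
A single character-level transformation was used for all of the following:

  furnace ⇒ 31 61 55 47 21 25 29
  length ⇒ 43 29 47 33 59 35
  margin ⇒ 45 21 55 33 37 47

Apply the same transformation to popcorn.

f(#6)→31 and u(#21)→61: differences scale by 2, so n = 2·pos + 19. Each letter becomes 2×(its alphabet position, a=1..z=26) + 19.
On popcorn: p=16→51, o=15→49, p=16→51, c=3→25, o=15→49, r=18→55, n=14→47.

51 49 51 25 49 55 47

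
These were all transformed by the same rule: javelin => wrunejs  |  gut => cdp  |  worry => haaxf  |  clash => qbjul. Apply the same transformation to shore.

naxqb

Two steps: reverse the string, then apply a Caesar shift of +9.
For shore: reverse → erohs; then shift: e+9=n, r+9=a, o+9=x, h+9=q, s+9=b.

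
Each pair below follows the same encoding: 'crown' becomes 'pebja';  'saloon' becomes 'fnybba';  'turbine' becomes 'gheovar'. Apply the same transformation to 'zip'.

mvc

Compare letters: c→p is +13, r→e is +13, o→b is +13 — a constant shift. It's a constant shift of +13 (ROT13).
Applying it to zip: z+13=m, i+13=v, p+13=c.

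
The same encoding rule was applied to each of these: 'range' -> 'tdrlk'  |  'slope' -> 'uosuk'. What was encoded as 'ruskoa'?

profit

In range: r→t is +2, a→d is +3, n→r is +4, g→l is +5 — the shift increases by 1 each position. Each letter shifts forward by (position + 2), i.e. 2, 3, 4, … — the shift grows by one for each successive letter.
Decoding ruskoa: r−2=p, u−3=r, s−4=o, k−5=f, o−6=i, a−7=t.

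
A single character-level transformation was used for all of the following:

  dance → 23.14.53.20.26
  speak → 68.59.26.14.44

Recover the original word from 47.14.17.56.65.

labor

d(#4)→23 and a(#1)→14: differences scale by 3, so n = 3·pos + 11. The formula is n = 3×(alphabet index, a=1) + 11.
Reversing it on 47.14.17.56.65: 47→(47−11)÷3=12=l, 14→(14−11)÷3=1=a, 17→(17−11)÷3=2=b, 56→(56−11)÷3=15=o, 65→(65−11)÷3=18=r.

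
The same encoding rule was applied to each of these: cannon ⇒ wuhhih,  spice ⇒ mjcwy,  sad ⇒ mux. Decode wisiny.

coyote

This is a Caesar cipher with shift 20.
Undoing it on wisiny: w−20=c, i−20=o, s−20=y, i−20=o, n−20=t, y−20=e.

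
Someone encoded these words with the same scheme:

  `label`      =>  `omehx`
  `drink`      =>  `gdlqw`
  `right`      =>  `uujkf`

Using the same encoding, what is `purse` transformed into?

A repeating key of period 3 is used — shifts +3, +12, +3 over and over.
Applying it to purse: p+3=s, u+12=g, r+3=u, s+3=v, e+12=q.

sguvq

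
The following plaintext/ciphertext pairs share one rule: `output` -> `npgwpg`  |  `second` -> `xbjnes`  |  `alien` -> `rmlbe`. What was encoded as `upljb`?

juice

o(14)→n(13) and u(20)→p(15) fit y≡9x+17 (mod 26); the inverse of 9 mod 26 is 3. Each letter's alphabet position (a=0..z=25) is mapped through 9·x+17 mod 26 — an affine cipher.
Undoing it on upljb: u(20)→3·(20−17)≡9=j; p(15)→3·(15−17)≡20=u; l(11)→3·(11−17)≡8=i; j(9)→3·(9−17)≡2=c; b(1)→3·(1−17)≡4=e (all mod 26).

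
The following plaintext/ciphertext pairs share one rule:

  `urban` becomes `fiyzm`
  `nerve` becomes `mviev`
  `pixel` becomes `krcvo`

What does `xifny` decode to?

crumb

Each pair mirrors across the alphabet (u↔f, r↔i, b↔y): positions sum to 25. Letters are reflected about the middle of the alphabet (position → 25−position): Atbash.
Undoing it on xifny: x↔c, i↔r, f↔u, n↔m, y↔b.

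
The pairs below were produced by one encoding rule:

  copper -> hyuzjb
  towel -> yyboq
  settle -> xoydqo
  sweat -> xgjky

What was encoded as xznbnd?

spirit

Shifts by position in copper: pos 0: c→h (+5), pos 1: o→y (+10), pos 2: p→u (+5), pos 3: p→z (+10) — repeating every 2. The shifts repeat in a cycle of length 2: positions 0,1,… shift by +5, +10, then the pattern repeats.
Undoing it on xznbnd: x−5=s, z−10=p, n−5=i, b−10=r, n−5=i, d−10=t.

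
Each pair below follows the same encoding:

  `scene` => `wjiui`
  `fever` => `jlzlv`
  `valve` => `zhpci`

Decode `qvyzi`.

mouse

Shifts by position in scene: pos 0: s→w (+4), pos 1: c→j (+7), pos 2: e→i (+4), pos 3: n→u (+7) — repeating every 2. It's a Vigenère-style cipher with numeric key [4,7]: position i shifts by key[i mod 2].
Undoing it on qvyzi: q−4=m, v−7=o, y−4=u, z−7=s, i−4=e.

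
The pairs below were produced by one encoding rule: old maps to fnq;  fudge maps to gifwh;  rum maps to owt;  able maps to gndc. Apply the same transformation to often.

pgvhq

The word is reversed, then every letter is shifted forward by 2.
Applying it to often: reverse → netfo; then shift: n+2=p, e+2=g, t+2=v, f+2=h, o+2=q.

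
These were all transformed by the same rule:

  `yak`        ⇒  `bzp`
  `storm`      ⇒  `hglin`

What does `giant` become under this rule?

Each pair mirrors across the alphabet (y↔b, a↔z, k↔p): positions sum to 25. Letters are reflected about the middle of the alphabet (position → 25−position): Atbash.
On giant: g↔t, i↔r, a↔z, n↔m, t↔g.

trzmg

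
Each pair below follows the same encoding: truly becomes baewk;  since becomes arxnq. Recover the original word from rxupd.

joker

In truly: t→b is +8, r→a is +9, u→e is +10, l→w is +11 — the shift increases by 1 each position. Each letter shifts forward by (position + 8), i.e. 8, 9, 10, … — the shift grows by one for each successive letter.
Undoing it on rxupd: r−8=j, x−9=o, u−10=k, p−11=e, d−12=r.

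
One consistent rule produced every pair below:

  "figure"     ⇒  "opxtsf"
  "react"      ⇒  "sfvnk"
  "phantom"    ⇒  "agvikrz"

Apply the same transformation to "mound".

f(5)→o(14) and i(8)→p(15) fit y≡9x+21 (mod 26); the inverse of 9 mod 26 is 3. Treating letters as 0–25, the rule is x ↦ 9x + 21 (mod 26).
On mound: m(12)→9·12+21≡25=z; o(14)→9·14+21≡17=r; u(20)→9·20+21≡19=t; n(13)→9·13+21≡8=i; d(3)→9·3+21≡22=w (all mod 26).

zrtiw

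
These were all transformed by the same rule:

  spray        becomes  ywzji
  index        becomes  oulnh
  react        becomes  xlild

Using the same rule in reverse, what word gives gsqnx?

In spray: s→y is +6, p→w is +7, r→z is +8, a→j is +9 — the shift increases by 1 each position. Letter i (0-indexed) is shifted by i+6, so successive shifts are 6, 7, 8, ….
Decoding gsqnx: g−6=a, s−7=l, q−8=i, n−9=e, x−10=n.

alien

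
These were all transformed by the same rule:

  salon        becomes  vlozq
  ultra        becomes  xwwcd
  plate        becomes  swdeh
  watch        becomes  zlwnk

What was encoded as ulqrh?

Shifts by position in salon: pos 0: s→v (+3), pos 1: a→l (+11), pos 2: l→o (+3), pos 3: o→z (+11) — repeating every 2. A repeating key of period 2 is used — shifts +3, +11 over and over.
Undoing it on ulqrh: u−3=r, l−11=a, q−3=n, r−11=g, h−3=e.

range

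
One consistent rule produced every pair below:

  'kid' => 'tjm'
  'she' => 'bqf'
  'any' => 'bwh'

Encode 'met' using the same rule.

vfc

The shift depends on letter class: consonant k→t is +9, but vowel i→j is +1. Vowels shift forward by 1 and consonants shift forward by 9.
Applying it to met: m(cons)+9=v, e(vowel)+1=f, t(cons)+9=c.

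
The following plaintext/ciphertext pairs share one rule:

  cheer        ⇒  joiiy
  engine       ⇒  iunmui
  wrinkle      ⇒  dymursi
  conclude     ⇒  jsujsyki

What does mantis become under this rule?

teuamz

The shift depends on letter class: consonant c→j is +7, but vowel e→i is +4. The rule splits by letter class: vowels +4, consonants +7.
For mantis: m(cons)+7=t, a(vowel)+4=e, n(cons)+7=u, t(cons)+7=a, i(vowel)+4=m, s(cons)+7=z.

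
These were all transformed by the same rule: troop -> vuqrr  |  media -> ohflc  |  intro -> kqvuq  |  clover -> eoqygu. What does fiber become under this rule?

hldht

Shifts by position in troop: pos 0: t→v (+2), pos 1: r→u (+3), pos 2: o→q (+2), pos 3: o→r (+3) — repeating every 2. The shifts repeat in a cycle of length 2: positions 0,1,… shift by +2, +3, then the pattern repeats.
Applying it to fiber: f+2=h, i+3=l, b+2=d, e+3=h, r+2=t.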